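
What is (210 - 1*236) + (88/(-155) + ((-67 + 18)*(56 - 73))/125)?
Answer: -77127/3875 ≈ -19.904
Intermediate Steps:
(210 - 1*236) + (88/(-155) + ((-67 + 18)*(56 - 73))/125) = (210 - 236) + (88*(-1/155) - 49*(-17)*(1/125)) = -26 + (-88/155 + 833*(1/125)) = -26 + (-88/155 + 833/125) = -26 + 23623/3875 = -77127/3875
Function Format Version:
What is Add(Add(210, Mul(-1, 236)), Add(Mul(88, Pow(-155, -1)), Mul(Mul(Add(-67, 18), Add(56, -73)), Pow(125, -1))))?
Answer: Rational(-77127, 3875) ≈ -19.904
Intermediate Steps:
Add(Add(210, Mul(-1, 236)), Add(Mul(88, Pow(-155, -1)), Mul(Mul(Add(-67, 18), Add(56, -73)), Pow(125, -1)))) = Add(Add(210, -236), Add(Mul(88, Rational(-1, 155)), Mul(Mul(-49, -17), Rational(1, 125)))) = Add(-26, Add(Rational(-88, 155), Mul(833, Rational(1, 125)))) = Add(-26, Add(Rational(-88, 155), Rational(833, 125))) = Add(-26, Rational(23623, 3875)) = Rational(-77127, 3875)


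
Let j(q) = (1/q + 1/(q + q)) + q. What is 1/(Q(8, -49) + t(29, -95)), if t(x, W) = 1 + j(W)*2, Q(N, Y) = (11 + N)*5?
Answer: -95/8933 ≈ -0.010635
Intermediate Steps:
j(q) = q + 3/(2*q) (j(q) = (1/q + 1/(2*q)) + q = 3/(2*q) + q = q + 3/(2*q))
Q(N, Y) = 55 + 5*N
t(x, W) = 1 + 2*W + 3/W (t(x, W) = 1 + (W + 3/(2*W))*2 = 1 + (2*W + 3/W) = 1 + 2*W + 3/W)
1/(Q(8, -49) + t(29, -95)) = 1/((55 + 5*8) + (1 + 2*(-95) + 3/(-95))) = 1/((55 + 40) + (1 - 190 + 3*(-1/95))) = 1/(95 + (1 - 190 - 3/95)) = 1/(95 - 17958/95) = 1/(-8933/95) = -95/8933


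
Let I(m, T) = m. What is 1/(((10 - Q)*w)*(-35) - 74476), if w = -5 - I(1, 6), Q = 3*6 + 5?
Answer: -1/77206 ≈ -1.2952e-5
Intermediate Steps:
Q = 23 (Q = 18 + 5 = 23)
w = -6 (w = -5 - 1*1 = -5 - 1 = -6)
1/(((10 - Q)*w)*(-35) - 74476) = 1/(((10 - 1*23)*(-6))*(-35) - 74476) = 1/(((10 - 23)*(-6))*(-35) - 74476) = 1/(-13*(-6)*(-35) - 74476) = 1/(78*(-35) - 74476) = 1/(-2730 - 74476) = 1/(-77206) = -1/77206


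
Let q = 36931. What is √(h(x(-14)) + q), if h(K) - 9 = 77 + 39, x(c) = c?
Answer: 8*√579 ≈ 192.50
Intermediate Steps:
h(K) = 125 (h(K) = 9 + (77 + 39) = 9 + 116 = 125)
√(h(x(-14)) + q) = √(125 + 36931) = √37056 = 8*√579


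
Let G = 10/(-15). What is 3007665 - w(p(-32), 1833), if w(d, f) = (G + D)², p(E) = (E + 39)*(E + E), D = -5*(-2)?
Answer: 27068201/9 ≈ 3.0076e+6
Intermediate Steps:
G = -⅔ (G = 10*(-1/15) = -⅔ ≈ -0.66667)
D = 10
p(E) = 2*E*(39 + E) (p(E) = (39 + E)*(2*E) = 2*E*(39 + E))
w(d, f) = 784/9 (w(d, f) = (-⅔ + 10)² = (28/3)² = 784/9)
3007665 - w(p(-32), 1833) = 3007665 - 1*784/9 = 3007665 - 784/9 = 27068201/9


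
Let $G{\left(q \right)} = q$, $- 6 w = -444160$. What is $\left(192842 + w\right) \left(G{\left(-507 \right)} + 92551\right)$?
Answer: $\frac{73690978664}{3} \approx 2.4564 \cdot 10^{10}$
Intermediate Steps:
$w = \frac{222080}{3}$ ($w = \left(- \frac{1}{6}\right) \left(-444160\right) = \frac{222080}{3} \approx 74027.0$)
$\left(192842 + w\right) \left(G{\left(-507 \right)} + 92551\right) = \left(192842 + \frac{222080}{3}\right) \left(-507 + 92551\right) = \frac{800606}{3} \cdot 92044 = \frac{73690978664}{3}$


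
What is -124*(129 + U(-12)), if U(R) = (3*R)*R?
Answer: -69564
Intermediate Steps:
U(R) = 3*R²
-124*(129 + U(-12)) = -124*(129 + 3*(-12)²) = -124*(129 + 3*144) = -124*(129 + 432) = -124*561 = -69564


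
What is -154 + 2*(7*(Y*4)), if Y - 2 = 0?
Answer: -42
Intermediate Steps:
Y = 2 (Y = 2 + 0 = 2)
-154 + 2*(7*(Y*4)) = -154 + 2*(7*(2*4)) = -154 + 2*(7*8) = -154 + 2*56 = -154 + 112 = -42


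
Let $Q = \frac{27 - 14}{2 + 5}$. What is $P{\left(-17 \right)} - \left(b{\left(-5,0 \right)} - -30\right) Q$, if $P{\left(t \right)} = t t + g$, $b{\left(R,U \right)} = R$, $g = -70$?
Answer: $\frac{1208}{7} \approx 172.57$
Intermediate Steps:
$P{\left(t \right)} = -70 + t^{2}$ ($P{\left(t \right)} = t t - 70 = t^{2} - 70 = -70 + t^{2}$)
$Q = \frac{13}{7} \approx 1.8571$
$P{\left(-17 \right)} - \left(b{\left(-5,0 \right)} - -30\right) Q = \left(-70 + \left(-17\right)^{2}\right) - \left(-5 - -30\right) \frac{13}{7} = \left(-70 + 289\right) - \left(-5 + 30\right) \frac{13}{7} = 219 - 25 \cdot \frac{13}{7} = 219 - \frac{325}{7} = \frac{1208}{7}$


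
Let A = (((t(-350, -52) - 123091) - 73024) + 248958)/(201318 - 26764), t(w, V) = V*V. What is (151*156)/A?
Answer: 4111794024/55547 ≈ 74024.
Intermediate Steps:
t(w, V) = V**2
A = 55547/174554 (A = ((((-52)**2 - 123091) - 73024) + 248958)/(201318 - 26764) = (((2704 - 123091) - 73024) + 248958)/174554 = ((-120387 - 73024) + 248958)*(1/174554) = (-193411 + 248958)*(1/174554) = 55547*(1/174554) = 55547/174554 ≈ 0.31822)
(151*156)/A = (151*156)/(55547/174554) = 23556*(174554/55547) = 4111794024/55547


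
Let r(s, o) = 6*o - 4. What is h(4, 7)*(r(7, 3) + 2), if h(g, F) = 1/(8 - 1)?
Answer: 16/7 ≈ 2.2857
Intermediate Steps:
r(s, o) = -4 + 6*o
h(g, F) = ⅐ (h(g, F) = 1/7 = ⅐)
h(4, 7)*(r(7, 3) + 2) = ((-4 + 6*3) + 2)/7 = ((-4 + 18) + 2)/7 = (14 + 2)/7 = (⅐)*16 = 16/7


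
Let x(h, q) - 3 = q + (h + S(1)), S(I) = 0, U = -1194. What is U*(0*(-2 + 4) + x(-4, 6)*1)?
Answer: -5970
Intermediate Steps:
x(h, q) = 3 + h + q (x(h, q) = 3 + (q + (h + 0)) = 3 + (q + h) = 3 + (h + q) = 3 + h + q)
U*(0*(-2 + 4) + x(-4, 6)*1) = -1194*(0*(-2 + 4) + (3 - 4 + 6)*1) = -1194*(0*2 + 5*1) = -1194*(0 + 5) = -1194*5 = -5970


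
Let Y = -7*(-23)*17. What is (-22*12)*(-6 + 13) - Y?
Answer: -4585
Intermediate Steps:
Y = 2737 (Y = 161*17 = 2737)
(-22*12)*(-6 + 13) - Y = (-22*12)*(-6 + 13) - 1*2737 = -264*7 - 2737 = -1848 - 2737 = -4585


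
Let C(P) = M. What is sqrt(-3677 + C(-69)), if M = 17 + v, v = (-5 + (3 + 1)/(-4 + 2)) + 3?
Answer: 4*I*sqrt(229) ≈ 60.531*I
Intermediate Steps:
v = -4 (v = (-5 + 4/(-2)) + 3 = (-5 + 4*(-1/2)) + 3 = (-5 - 2) + 3 = -7 + 3 = -4)
M = 13 (M = 17 - 4 = 13)
C(P) = 13
sqrt(-3677 + C(-69)) = sqrt(-3677 + 13) = sqrt(-3664) = 4*I*sqrt(229)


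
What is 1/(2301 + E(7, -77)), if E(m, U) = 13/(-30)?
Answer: 30/69017 ≈ 0.00043468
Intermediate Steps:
E(m, U) = -13/30 (E(m, U) = 13*(-1/30) = -13/30)
1/(2301 + E(7, -77)) = 1/(2301 - 13/30) = 1/(69017/30) = 30/69017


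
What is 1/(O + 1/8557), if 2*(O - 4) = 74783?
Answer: 17114/639986589 ≈ 2.6741e-5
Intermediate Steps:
O = 74791/2 (O = 4 + (1/2)*74783 = 4 + 74783/2 = 74791/2 ≈ 37396.)
1/(O + 1/8557) = 1/(74791/2 + 1/8557) = 1/(639986589/17114) = 17114/639986589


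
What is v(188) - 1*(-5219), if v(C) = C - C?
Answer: 5219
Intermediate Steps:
v(C) = 0
v(188) - 1*(-5219) = 0 - 1*(-5219) = 0 + 5219 = 5219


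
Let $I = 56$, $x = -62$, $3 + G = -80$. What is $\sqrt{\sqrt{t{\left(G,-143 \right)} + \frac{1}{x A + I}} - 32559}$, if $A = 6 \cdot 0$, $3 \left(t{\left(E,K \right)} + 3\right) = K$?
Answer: $\frac{\sqrt{-57434076 + 21 i \sqrt{357378}}}{42} \approx 0.019721 + 180.44 i$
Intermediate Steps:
$G = -83$ ($G = -3 - 80 = -83$)
$t{\left(E,K \right)} = -3 + \frac{K}{3}$
$A = 0$
$\sqrt{\sqrt{t{\left(G,-143 \right)} + \frac{1}{x A + I}} - 32559} = \sqrt{\sqrt{\left(-3 + \frac{1}{3} \left(-143\right)\right) + \frac{1}{\left(-62\right) 0 + 56}} - 32559} = \sqrt{\sqrt{\left(-3 - \frac{143}{3}\right) + \frac{1}{0 + 56}} - 32559} = \sqrt{\sqrt{- \frac{152}{3} + \frac{1}{56}} - 32559} = \sqrt{\sqrt{- \frac{8509}{168}} - 32559} = \sqrt{\frac{i \sqrt{357378}}{84} - 32559} = \sqrt{-32559 + \frac{i \sqrt{357378}}{84}}$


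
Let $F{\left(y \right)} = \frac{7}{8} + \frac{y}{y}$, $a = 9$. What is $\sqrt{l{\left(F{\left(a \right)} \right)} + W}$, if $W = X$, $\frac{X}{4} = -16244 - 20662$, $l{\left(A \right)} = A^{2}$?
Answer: $\frac{i \sqrt{9447711}}{8} \approx 384.21 i$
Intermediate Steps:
$F{\left(y \right)} = \frac{15}{8}$ ($F{\left(y \right)} = 7 \cdot \frac{1}{8} + 1 = \frac{7}{8} + 1 = \frac{15}{8}$)
$X = -147624$ ($X = 4 \left(-16244 - 20662\right) = 4 \left(-36906\right) = -147624$)
$W = -147624$
$\sqrt{l{\left(F{\left(a \right)} \right)} + W} = \sqrt{\left(\frac{15}{8}\right)^{2} - 147624} = \sqrt{\frac{225}{64} - 147624} = \sqrt{- \frac{9447711}{64}} = \frac{i \sqrt{9447711}}{8}$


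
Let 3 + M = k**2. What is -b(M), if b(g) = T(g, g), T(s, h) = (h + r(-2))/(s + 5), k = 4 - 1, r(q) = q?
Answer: -4/11 ≈ -0.36364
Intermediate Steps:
k = 3
T(s, h) = (-2 + h)/(5 + s) (T(s, h) = (h - 2)/(s + 5) = (-2 + h)/(5 + s))
M = 6 (M = -3 + 3**2 = -3 + 9 = 6)
b(g) = (-2 + g)/(5 + g)
-b(M) = -(-2 + 6)/(5 + 6) = -4/11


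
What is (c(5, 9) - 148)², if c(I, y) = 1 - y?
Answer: 24336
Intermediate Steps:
(c(5, 9) - 148)² = ((1 - 1*9) - 148)² = ((1 - 9) - 148)² = (-8 - 148)² = (-156)² = 24336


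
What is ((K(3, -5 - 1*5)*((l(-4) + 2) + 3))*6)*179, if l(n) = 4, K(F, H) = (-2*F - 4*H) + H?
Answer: 231984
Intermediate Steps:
K(F, H) = -3*H - 2*F (K(F, H) = (-4*H - 2*F) + H = -3*H - 2*F)
((K(3, -5 - 1*5)*((l(-4) + 2) + 3))*6)*179 = (((-3*(-5 - 1*5) - 2*3)*((4 + 2) + 3))*6)*179 = (((-3*(-5 - 5) - 6)*(6 + 3))*6)*179 = (((-3*(-10) - 6)*9)*6)*179 = (((30 - 6)*9)*6)*179 = ((24*9)*6)*179 = (216*6)*179 = 1296*179 = 231984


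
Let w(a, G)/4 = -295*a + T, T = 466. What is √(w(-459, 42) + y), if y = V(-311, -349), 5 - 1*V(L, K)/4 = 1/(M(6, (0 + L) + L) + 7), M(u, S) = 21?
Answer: √26631689/7 ≈ 737.23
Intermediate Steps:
w(a, G) = 1864 - 1180*a (w(a, G) = 4*(-295*a + 466) = 4*(466 - 295*a) = 1864 - 1180*a)
V(L, K) = 139/7 (V(L, K) = 20 - 4/(21 + 7) = 20 - 4/28 = 20 - 4*1/28 = 20 - ⅐ = 139/7)
y = 139/7 ≈ 19.857
√(w(-459, 42) + y) = √((1864 - 1180*(-459)) + 139/7) = √((1864 + 541620) + 139/7) = √(543484 + 139/7) = √(3804527/7) = √26631689/7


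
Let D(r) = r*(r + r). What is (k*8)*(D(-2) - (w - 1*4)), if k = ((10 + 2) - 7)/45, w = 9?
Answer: 8/3 ≈ 2.6667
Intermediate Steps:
D(r) = 2*r² (D(r) = r*(2*r) = 2*r²)
k = ⅑ (k = (12 - 7)*(1/45) = 5*(1/45) = ⅑ ≈ 0.11111)
(k*8)*(D(-2) - (w - 1*4)) = ((⅑)*8)*(2*(-2)² - (9 - 1*4)) = 8*(2*4 - (9 - 4))/9 = 8*(8 - 1*5)/9 = 8*(8 - 5)/9 = (8/9)*3 = 8/3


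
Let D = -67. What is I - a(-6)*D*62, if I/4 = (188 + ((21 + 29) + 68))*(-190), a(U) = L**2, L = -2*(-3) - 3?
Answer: -195174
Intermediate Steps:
L = 3 (L = 6 - 3 = 3)
a(U) = 9 (a(U) = 3**2 = 9)
I = -232560 (I = 4*((188 + ((21 + 29) + 68))*(-190)) = 4*((188 + (50 + 68))*(-190)) = 4*((188 + 118)*(-190)) = 4*(306*(-190)) = 4*(-58140) = -232560)
I - a(-6)*D*62 = -232560 - 9*(-67)*62 = -232560 - (-603)*62 = -232560 - 1*(-37386) = -232560 + 37386 = -195174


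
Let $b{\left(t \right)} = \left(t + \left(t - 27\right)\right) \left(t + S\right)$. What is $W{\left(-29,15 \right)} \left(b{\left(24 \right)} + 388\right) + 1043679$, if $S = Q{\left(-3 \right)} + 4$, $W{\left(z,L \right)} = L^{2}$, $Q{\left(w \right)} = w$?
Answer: $1249104$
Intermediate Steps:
$S = 1$ ($S = -3 + 4 = 1$)
$b{\left(t \right)} = \left(1 + t\right) \left(-27 + 2 t\right)$ ($b{\left(t \right)} = \left(t + \left(t - 27\right)\right) \left(t + 1\right) = \left(t + \left(-27 + t\right)\right) \left(1 + t\right) = \left(-27 + 2 t\right) \left(1 + t\right) = \left(1 + t\right) \left(-27 + 2 t\right)$)
$W{\left(-29,15 \right)} \left(b{\left(24 \right)} + 388\right) + 1043679 = 15^{2} \left(\left(-27 - 600 + 2 \cdot 24^{2}\right) + 388\right) + 1043679 = 225 \left(\left(-27 - 600 + 2 \cdot 576\right) + 388\right) + 1043679 = 225 \left(\left(-27 - 600 + 1152\right) + 388\right) + 1043679 = 225 \left(525 + 388\right) + 1043679 = 225 \cdot 913 + 1043679 = 205425 + 1043679 = 1249104$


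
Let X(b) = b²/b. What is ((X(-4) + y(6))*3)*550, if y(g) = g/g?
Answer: -4950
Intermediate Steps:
y(g) = 1
X(b) = b
((X(-4) + y(6))*3)*550 = ((-4 + 1)*3)*550 = -3*3*550 = -9*550 = -4950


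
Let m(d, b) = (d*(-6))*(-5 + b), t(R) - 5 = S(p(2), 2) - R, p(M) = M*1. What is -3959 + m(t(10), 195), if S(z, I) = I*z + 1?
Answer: -3959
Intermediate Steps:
p(M) = M
S(z, I) = 1 + I*z
t(R) = 10 - R (t(R) = 5 + ((1 + 2*2) - R) = 5 + ((1 + 4) - R) = 5 + (5 - R) = 10 - R)
m(d, b) = -6*d*(-5 + b) (m(d, b) = (-6*d)*(-5 + b) = -6*d*(-5 + b))
-3959 + m(t(10), 195) = -3959 + 6*(10 - 1*10)*(5 - 1*195) = -3959 + 6*(10 - 10)*(5 - 195) = -3959 + 6*0*(-190) = -3959 + 0 = -3959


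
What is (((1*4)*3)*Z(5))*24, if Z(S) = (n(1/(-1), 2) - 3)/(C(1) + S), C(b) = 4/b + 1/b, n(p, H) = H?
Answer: -144/5 ≈ -28.800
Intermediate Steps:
C(b) = 5/b (C(b) = 4/b + 1/b = 5/b)
Z(S) = -1/(5 + S) (Z(S) = (2 - 3)/(5/1 + S) = -1/(5*1 + S) = -1/(5 + S))
(((1*4)*3)*Z(5))*24 = (((1*4)*3)*(-1/(5 + 5)))*24 = ((4*3)*(-1/10))*24 = (12*(-1*⅒))*24 = (12*(-⅒))*24 = -6/5*24 = -144/5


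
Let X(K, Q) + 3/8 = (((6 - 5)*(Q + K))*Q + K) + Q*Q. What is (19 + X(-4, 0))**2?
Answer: 13689/64 ≈ 213.89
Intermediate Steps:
X(K, Q) = -3/8 + K + Q**2 + Q*(K + Q) (X(K, Q) = -3/8 + ((((6 - 5)*(Q + K))*Q + K) + Q*Q) = -3/8 + (((1*(K + Q))*Q + K) + Q**2) = -3/8 + (((K + Q)*Q + K) + Q**2) = -3/8 + ((Q*(K + Q) + K) + Q**2) = -3/8 + ((K + Q*(K + Q)) + Q**2) = -3/8 + (K + Q**2 + Q*(K + Q)) = -3/8 + K + Q**2 + Q*(K + Q))
(19 + X(-4, 0))**2 = (19 + (-3/8 - 4 + 2*0**2 - 4*0))**2 = (19 + (-3/8 - 4 + 2*0 + 0))**2 = (19 + (-3/8 - 4 + 0 + 0))**2 = (19 - 35/8)**2 = (117/8)**2 = 13689/64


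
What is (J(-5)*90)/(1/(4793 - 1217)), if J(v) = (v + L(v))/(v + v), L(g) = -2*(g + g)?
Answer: -482760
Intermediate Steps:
L(g) = -4*g
J(v) = -3/2 (J(v) = (v - 4*v)/(v + v) = (-3*v)/((2*v)) = (-3*v)*(1/(2*v)) = -3/2)
(J(-5)*90)/(1/(4793 - 1217)) = (-3/2*90)/(1/(4793 - 1217)) = -135/(1/3576) = -135/1/3576 = -135*3576 = -482760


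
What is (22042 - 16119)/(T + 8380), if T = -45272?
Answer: -5923/36892 ≈ -0.16055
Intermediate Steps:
(22042 - 16119)/(T + 8380) = (22042 - 16119)/(-45272 + 8380) = 5923/(-36892) = 5923*(-1/36892) = -5923/36892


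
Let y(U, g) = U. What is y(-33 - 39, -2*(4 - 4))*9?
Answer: -648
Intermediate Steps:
y(-33 - 39, -2*(4 - 4))*9 = (-33 - 39)*9 = -72*9 = -648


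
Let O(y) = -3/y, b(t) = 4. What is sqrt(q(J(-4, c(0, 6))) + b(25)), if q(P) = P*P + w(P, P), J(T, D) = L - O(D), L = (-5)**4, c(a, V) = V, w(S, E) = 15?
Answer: sqrt(1565077)/2 ≈ 625.52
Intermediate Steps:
L = 625
J(T, D) = 625 + 3/D (J(T, D) = 625 - (-3)/D = 625 + 3/D)
q(P) = 15 + P**2 (q(P) = P*P + 15 = P**2 + 15 = 15 + P**2)
sqrt(q(J(-4, c(0, 6))) + b(25)) = sqrt((15 + (625 + 3/6)**2) + 4) = sqrt((15 + (625 + 3*(1/6))**2) + 4) = sqrt((15 + (625 + 1/2)**2) + 4) = sqrt((15 + (1251/2)**2) + 4) = sqrt((15 + 1565001/4) + 4) = sqrt(1565061/4 + 4) = sqrt(1565077/4) = sqrt(1565077)/2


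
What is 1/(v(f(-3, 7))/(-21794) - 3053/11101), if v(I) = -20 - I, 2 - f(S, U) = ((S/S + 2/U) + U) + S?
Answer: -99620374/27321221 ≈ -3.6463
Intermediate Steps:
f(S, U) = 1 - S - U - 2/U (f(S, U) = 2 - (((S/S + 2/U) + U) + S) = 2 - (((1 + 2/U) + U) + S) = 2 - ((1 + U + 2/U) + S) = 2 - (1 + S + U + 2/U) = 2 + (-1 - S - U - 2/U) = 1 - S - U - 2/U)
1/(v(f(-3, 7))/(-21794) - 3053/11101) = 1/((-20 - (1 - 1*(-3) - 1*7 - 2/7))/(-21794) - 3053/11101) = 1/((-20 - (1 + 3 - 7 - 2*⅐))*(-1/21794) - 3053*1/11101) = 1/((-20 - (1 + 3 - 7 - 2/7))*(-1/21794) - 3053/11101) = 1/((-20 - 1*(-23/7))*(-1/21794) - 3053/11101) = 1/((-20 + 23/7)*(-1/21794) - 3053/11101) = 1/(-117/7*(-1/21794) - 3053/11101) = 1/(117/152558 - 3053/11101) = 1/(-27321221/99620374) = -99620374/27321221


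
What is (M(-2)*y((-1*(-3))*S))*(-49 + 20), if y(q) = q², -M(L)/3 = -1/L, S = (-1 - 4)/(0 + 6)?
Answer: 2175/8 ≈ 271.88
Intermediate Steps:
S = -⅚ (S = -5/6 = -5*⅙ = -⅚ ≈ -0.83333)
M(L) = 3/L (M(L) = -(-3)/L = 3/L)
(M(-2)*y((-1*(-3))*S))*(-49 + 20) = ((3/(-2))*(-1*(-3)*(-⅚))²)*(-49 + 20) = ((3*(-½))*(3*(-⅚))²)*(-29) = -3*(-5/2)²/2*(-29) = -3/2*25/4*(-29) = -75/8*(-29) = 2175/8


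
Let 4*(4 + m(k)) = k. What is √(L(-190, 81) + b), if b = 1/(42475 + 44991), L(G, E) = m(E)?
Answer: √124317481251/87466 ≈ 4.0311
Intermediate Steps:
m(k) = -4 + k/4
L(G, E) = -4 + E/4
b = 1/87466 ≈ 1.1433e-5
√(L(-190, 81) + b) = √((-4 + (¼)*81) + 1/87466) = √((-4 + 81/4) + 1/87466) = √(65/4 + 1/87466) = √(2842647/174932) = √124317481251/87466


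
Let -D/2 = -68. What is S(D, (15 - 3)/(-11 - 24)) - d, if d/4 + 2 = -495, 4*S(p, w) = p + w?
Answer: 70767/35 ≈ 2021.9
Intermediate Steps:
D = 136 (D = -2*(-68) = 136)
S(p, w) = p/4 + w/4 (S(p, w) = (p + w)/4 = p/4 + w/4)
d = -1988 (d = -8 + 4*(-495) = -8 - 1980 = -1988)
S(D, (15 - 3)/(-11 - 24)) - d = ((¼)*136 + ((15 - 3)/(-11 - 24))/4) - 1*(-1988) = (34 + (12/(-35))/4) + 1988 = (34 + (12*(-1/35))/4) + 1988 = (34 + (¼)*(-12/35)) + 1988 = (34 - 3/35) + 1988 = 1187/35 + 1988 = 70767/35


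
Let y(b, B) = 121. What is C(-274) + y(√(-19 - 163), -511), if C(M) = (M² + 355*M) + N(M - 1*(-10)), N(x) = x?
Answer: -22337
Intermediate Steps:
C(M) = 10 + M² + 356*M (C(M) = (M² + 355*M) + (M - 1*(-10)) = (M² + 355*M) + (M + 10) = (M² + 355*M) + (10 + M) = 10 + M² + 356*M)
C(-274) + y(√(-19 - 163), -511) = (10 + (-274)² + 356*(-274)) + 121 = (10 + 75076 - 97544) + 121 = -22458 + 121 = -22337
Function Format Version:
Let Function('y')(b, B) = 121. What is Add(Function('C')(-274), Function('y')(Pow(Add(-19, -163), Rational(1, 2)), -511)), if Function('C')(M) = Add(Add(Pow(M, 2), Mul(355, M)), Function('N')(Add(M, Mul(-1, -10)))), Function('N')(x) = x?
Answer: -22337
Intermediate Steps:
Function('C')(M) = Add(10, Pow(M, 2), Mul(356, M)) (Function('C')(M) = Add(Add(Pow(M, 2), Mul(355, M)), Add(M, Mul(-1, -10))) = Add(Add(Pow(M, 2), Mul(355, M)), Add(M, 10)) = Add(Add(Pow(M, 2), Mul(355, M)), Add(10, M)) = Add(10, Pow(M, 2), Mul(356, M)))
Add(Function('C')(-274), Function('y')(Pow(Add(-19, -163), Rational(1, 2)), -511)) = Add(Add(10, Pow(-274, 2), Mul(356, -274)), 121) = Add(Add(10, 75076, -97544), 121) = Add(-22458, 121) = -22337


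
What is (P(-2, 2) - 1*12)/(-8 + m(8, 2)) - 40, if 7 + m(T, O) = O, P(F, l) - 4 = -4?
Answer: -508/13 ≈ -39.077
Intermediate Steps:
P(F, l) = 0 (P(F, l) = 4 - 4 = 0)
m(T, O) = -7 + O
(P(-2, 2) - 1*12)/(-8 + m(8, 2)) - 40 = (0 - 1*12)/(-8 + (-7 + 2)) - 40 = (0 - 12)/(-8 - 5) - 40 = -12/(-13) - 40 = -1/13*(-12) - 40 = 12/13 - 40 = -508/13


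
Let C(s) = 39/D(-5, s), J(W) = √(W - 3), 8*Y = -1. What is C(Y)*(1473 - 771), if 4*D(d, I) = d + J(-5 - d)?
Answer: -136890/7 - 27378*I*√3/7 ≈ -19556.0 - 6774.3*I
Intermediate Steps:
Y = -⅛ (Y = (⅛)*(-1) = -⅛ ≈ -0.12500)
J(W) = √(-3 + W)
D(d, I) = d/4 + √(-8 - d)/4 (D(d, I) = (d + √(-3 + (-5 - d)))/4 = (d + √(-8 - d))/4 = d/4 + √(-8 - d)/4)
C(s) = 39/(-5/4 + I*√3/4) (C(s) = 39/((¼)*(-5) + √(-8 - 1*(-5))/4) = 39/(-5/4 + √(-8 + 5)/4) = 39/(-5/4 + √(-3)/4) = 39/(-5/4 + (I*√3)/4) = 39/(-5/4 + I*√3/4))
C(Y)*(1473 - 771) = (-195/7 - 39*I*√3/7)*(1473 - 771) = (-195/7 - 39*I*√3/7)*702 = -136890/7 - 27378*I*√3/7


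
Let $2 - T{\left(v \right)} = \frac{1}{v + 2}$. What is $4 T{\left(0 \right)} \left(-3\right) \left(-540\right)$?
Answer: $9720$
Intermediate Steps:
$T{\left(v \right)} = 2 - \frac{1}{2 + v}$ ($T{\left(v \right)} = 2 - \frac{1}{v + 2} = 2 - \frac{1}{2 + v}$)
$4 T{\left(0 \right)} \left(-3\right) \left(-540\right) = 4 \frac{3 + 2 \cdot 0}{2 + 0} \left(-3\right) \left(-540\right) = 4 \frac{3 + 0}{2} \left(-3\right) \left(-540\right) = 4 \cdot \frac{1}{2} \cdot 3 \left(-3\right) \left(-540\right) = 4 \cdot \frac{3}{2} \left(-3\right) \left(-540\right) = 6 \left(-3\right) \left(-540\right) = \left(-18\right) \left(-540\right) = 9720$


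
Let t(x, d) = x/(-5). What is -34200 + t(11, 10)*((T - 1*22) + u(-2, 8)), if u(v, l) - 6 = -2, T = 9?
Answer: -170901/5 ≈ -34180.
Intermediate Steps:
u(v, l) = 4 (u(v, l) = 6 - 2 = 4)
t(x, d) = -x/5 (t(x, d) = x*(-⅕) = -x/5)
-34200 + t(11, 10)*((T - 1*22) + u(-2, 8)) = -34200 + (-⅕*11)*((9 - 1*22) + 4) = -34200 - 11*((9 - 22) + 4)/5 = -34200 - 11*(-13 + 4)/5 = -34200 - 11/5*(-9) = -34200 + 99/5 = -170901/5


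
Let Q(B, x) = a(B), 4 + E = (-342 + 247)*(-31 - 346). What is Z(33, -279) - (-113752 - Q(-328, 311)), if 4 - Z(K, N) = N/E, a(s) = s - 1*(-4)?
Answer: 451345959/3979 ≈ 1.1343e+5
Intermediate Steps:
E = 35811 (E = -4 + (-342 + 247)*(-31 - 346) = -4 - 95*(-377) = -4 + 35815 = 35811)
a(s) = 4 + s (a(s) = s + 4 = 4 + s)
Q(B, x) = 4 + B
Z(K, N) = 4 - N/35811
Z(33, -279) - (-113752 - Q(-328, 311)) = (4 - 1/35811*(-279)) - (-113752 - (4 - 328)) = (4 + 31/3979) - (-113752 - 1*(-324)) = 15947/3979 - (-113752 + 324) = 15947/3979 - 1*(-113428) = 15947/3979 + 113428 = 451345959/3979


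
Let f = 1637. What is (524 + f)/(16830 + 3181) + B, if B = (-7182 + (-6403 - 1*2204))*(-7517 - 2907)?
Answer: 3293501152057/20011 ≈ 1.6458e+8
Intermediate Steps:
B = 164584536 (B = (-7182 + (-6403 - 2204))*(-10424) = (-7182 - 8607)*(-10424) = -15789*(-10424) = 164584536)
(524 + f)/(16830 + 3181) + B = (524 + 1637)/(16830 + 3181) + 164584536 = 2161/20011 + 164584536 = 3293501152057/20011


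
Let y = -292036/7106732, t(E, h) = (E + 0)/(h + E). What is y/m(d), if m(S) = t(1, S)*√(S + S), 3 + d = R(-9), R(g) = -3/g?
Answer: -365045*I*√3/21320196 ≈ -0.029656*I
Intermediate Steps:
t(E, h) = E/(E + h)
d = -8/3 (d = -3 - 3/(-9) = -3 - 3*(-⅑) = -3 + ⅓ = -8/3 ≈ -2.6667)
m(S) = √2*√S/(1 + S) (m(S) = (1/(1 + S))*√(S + S) = √(2*S)/(1 + S) = (√2*√S)/(1 + S) = √2*√S/(1 + S))
y = -73009/1776683 (y = -292036*1/7106732 = -73009/1776683 ≈ -0.041093)
y/m(d) = -73009*(-I*√3*(1 - 8/3)/4)/1776683 = -73009*5*I*√3/12/1776683 = -365045*I*√3/21320196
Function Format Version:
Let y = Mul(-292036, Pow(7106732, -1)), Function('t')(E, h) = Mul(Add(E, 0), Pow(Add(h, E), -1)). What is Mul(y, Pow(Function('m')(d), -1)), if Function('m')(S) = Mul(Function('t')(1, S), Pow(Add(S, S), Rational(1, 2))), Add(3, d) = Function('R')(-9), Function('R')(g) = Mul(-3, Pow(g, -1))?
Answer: Mul(Rational(-365045, 21320196), I, Pow(3, Rational(1, 2))) ≈ Mul(-0.029656, I)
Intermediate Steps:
Function('t')(E, h) = Mul(E, Pow(Add(E, h), -1))
d = Rational(-8, 3) (d = Add(-3, Mul(-3, Pow(-9, -1))) = Add(-3, Mul(-3, Rational(-1, 9))) = Add(-3, Rational(1, 3)) = Rational(-8, 3) ≈ -2.6667)
Function('m')(S) = Mul(Pow(2, Rational(1, 2)), Pow(S, Rational(1, 2)), Pow(Add(1, S), -1)) (Function('m')(S) = Mul(Mul(1, Pow(Add(1, S), -1)), Pow(Add(S, S), Rational(1, 2))) = Mul(Pow(Add(1, S), -1), Pow(Mul(2, S), Rational(1, 2))) = Mul(Pow(Add(1, S), -1), Mul(Pow(2, Rational(1, 2)), Pow(S, Rational(1, 2)))) = Mul(Pow(2, Rational(1, 2)), Pow(S, Rational(1, 2)), Pow(Add(1, S), -1)))
y = Rational(-73009, 1776683) (y = Mul(-292036, Rational(1, 7106732)) = Rational(-73009, 1776683) ≈ -0.041093)
Mul(y, Pow(Function('m')(d), -1)) = Mul(Rational(-73009, 1776683), Pow(Mul(Pow(2, Rational(1, 2)), Pow(Rational(-8, 3), Rational(1, 2)), Pow(Add(1, Rational(-8, 3)), -1)), -1)) = Mul(Rational(-73009, 1776683), Pow(Mul(Pow(2, Rational(1, 2)), Mul(Rational(2, 3), I, Pow(6, Rational(1, 2))), Pow(Rational(-5, 3), -1)), -1)) = Mul(Rational(-73009, 1776683), Pow(Mul(Pow(2, Rational(1, 2)), Mul(Rational(2, 3), I, Pow(6, Rational(1, 2))), Rational(-3, 5)), -1)) = Mul(Rational(-73009, 1776683), Pow(Mul(Rational(-4, 5), I, Pow(3, Rational(1, 2))), -1)) = Mul(Rational(-73009, 1776683), Mul(Rational(5, 12), I, Pow(3, Rational(1, 2)))) = Mul(Rational(-365045, 21320196), I, Pow(3, Rational(1, 2)))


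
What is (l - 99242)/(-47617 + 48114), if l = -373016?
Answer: -472258/497 ≈ -950.22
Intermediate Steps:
(l - 99242)/(-47617 + 48114) = (-373016 - 99242)/(-47617 + 48114) = -472258/497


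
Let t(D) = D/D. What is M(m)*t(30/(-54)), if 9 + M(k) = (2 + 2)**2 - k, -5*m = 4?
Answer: 39/5 ≈ 7.8000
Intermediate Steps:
m = -4/5 (m = -1/5*4 = -4/5 ≈ -0.80000)
t(D) = 1
M(k) = 7 - k (M(k) = -9 + ((2 + 2)**2 - k) = -9 + (4**2 - k) = -9 + (16 - k) = 7 - k)
M(m)*t(30/(-54)) = (7 - 1*(-4/5))*1 = (7 + 4/5)*1 = (39/5)*1 = 39/5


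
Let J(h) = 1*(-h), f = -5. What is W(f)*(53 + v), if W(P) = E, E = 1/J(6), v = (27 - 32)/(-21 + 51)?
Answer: -317/36 ≈ -8.8056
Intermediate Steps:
v = -1/6 (v = -5/30 = -5*1/30 = -1/6 ≈ -0.16667)
J(h) = -h
E = -1/6 (E = 1/(-1*6) = 1/(-6) = -1/6 ≈ -0.16667)
W(P) = -1/6
W(f)*(53 + v) = -(53 - 1/6)/6 = -1/6*317/6 = -317/36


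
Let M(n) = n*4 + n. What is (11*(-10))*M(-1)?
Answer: 550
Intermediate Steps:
M(n) = 5*n (M(n) = 4*n + n = 5*n)
(11*(-10))*M(-1) = (11*(-10))*(5*(-1)) = -110*(-5) = 550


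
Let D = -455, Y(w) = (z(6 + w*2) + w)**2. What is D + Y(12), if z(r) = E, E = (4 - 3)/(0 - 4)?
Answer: -5071/16 ≈ -316.94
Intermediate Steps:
E = -1/4 (E = 1/(-4) = 1*(-1/4) = -1/4 ≈ -0.25000)
z(r) = -1/4
Y(w) = (-1/4 + w)**2
D + Y(12) = -455 + (-1 + 4*12)**2/16 = -455 + (-1 + 48)**2/16 = -455 + (1/16)*47**2 = -455 + (1/16)*2209 = -455 + 2209/16 = -5071/16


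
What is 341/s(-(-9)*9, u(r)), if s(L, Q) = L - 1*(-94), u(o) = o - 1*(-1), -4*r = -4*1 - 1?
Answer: 341/175 ≈ 1.9486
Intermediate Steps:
r = 5/4 (r = -(-4*1 - 1)/4 = -(-4 - 1)/4 = -¼*(-5) = 5/4 ≈ 1.2500)
u(o) = 1 + o (u(o) = o + 1 = 1 + o)
s(L, Q) = 94 + L (s(L, Q) = L + 94 = 94 + L)
341/s(-(-9)*9, u(r)) = 341/(94 - (-9)*9) = 341/(94 - 9*(-9)) = 341/(94 + 81) = 341/175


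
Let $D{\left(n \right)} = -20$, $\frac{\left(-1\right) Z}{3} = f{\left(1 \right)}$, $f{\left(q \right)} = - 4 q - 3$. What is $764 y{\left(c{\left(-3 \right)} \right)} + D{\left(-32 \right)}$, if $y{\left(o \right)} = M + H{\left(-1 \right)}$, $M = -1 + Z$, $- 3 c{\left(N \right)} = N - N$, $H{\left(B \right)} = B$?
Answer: $14496$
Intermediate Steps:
$f{\left(q \right)} = -3 - 4 q$
$Z = 21$ ($Z = - 3 \left(-3 - 4\right) = \left(-3\right) \left(-7\right) = 21$)
$c{\left(N \right)} = 0$ ($c{\left(N \right)} = - \frac{N - N}{3} = \left(- \frac{1}{3}\right) 0 = 0$)
$M = 20$ ($M = -1 + 21 = 20$)
$y{\left(o \right)} = 19$ ($y{\left(o \right)} = 20 - 1 = 19$)
$764 y{\left(c{\left(-3 \right)} \right)} + D{\left(-32 \right)} = 764 \cdot 19 - 20 = 14516 - 20 = 14496$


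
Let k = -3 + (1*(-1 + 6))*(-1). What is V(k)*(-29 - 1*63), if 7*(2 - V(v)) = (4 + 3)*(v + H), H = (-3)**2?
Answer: -92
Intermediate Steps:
H = 9
k = -8 (k = -3 + (1*5)*(-1) = -3 + 5*(-1) = -3 - 5 = -8)
V(v) = -7 - v (V(v) = 2 - (4 + 3)*(v + 9)/7 = 2 - (9 + v) = 2 - (63 + 7*v)/7 = 2 + (-9 - v) = -7 - v)
V(k)*(-29 - 1*63) = (-7 - 1*(-8))*(-29 - 1*63) = (-7 + 8)*(-29 - 63) = 1*(-92) = -92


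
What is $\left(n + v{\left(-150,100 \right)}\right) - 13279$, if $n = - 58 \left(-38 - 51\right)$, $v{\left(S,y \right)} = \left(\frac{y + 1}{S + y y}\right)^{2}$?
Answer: $- \frac{787531622299}{97022500} \approx -8117.0$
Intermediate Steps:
$v{\left(S,y \right)} = \frac{\left(1 + y\right)^{2}}{\left(S + y^{2}\right)^{2}}$ ($v{\left(S,y \right)} = \left(\frac{1 + y}{S + y^{2}}\right)^{2} = \frac{\left(1 + y\right)^{2}}{\left(S + y^{2}\right)^{2}}$)
$n = 5162$ ($n = \left(-58\right) \left(-89\right) = 5162$)
$\left(n + v{\left(-150,100 \right)}\right) - 13279 = \left(5162 + \frac{\left(1 + 100\right)^{2}}{\left(-150 + 100^{2}\right)^{2}}\right) - 13279 = \left(5162 + \frac{101^{2}}{\left(-150 + 10000\right)^{2}}\right) - 13279 = \left(5162 + \frac{10201}{97022500}\right) - 13279 = \frac{500830155201}{97022500} - 13279 = - \frac{787531622299}{97022500}$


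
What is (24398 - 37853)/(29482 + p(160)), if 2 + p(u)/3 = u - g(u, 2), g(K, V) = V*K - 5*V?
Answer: -585/1262 ≈ -0.46355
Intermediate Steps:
g(K, V) = -5*V + K*V (g(K, V) = K*V - 5*V = -5*V + K*V)
p(u) = 24 - 3*u (p(u) = -6 + 3*(u - 2*(-5 + u)) = -6 + 3*(u - (-10 + 2*u)) = -6 + 3*(u + (10 - 2*u)) = -6 + 3*(10 - u) = -6 + (30 - 3*u) = 24 - 3*u)
(24398 - 37853)/(29482 + p(160)) = (24398 - 37853)/(29482 + (24 - 3*160)) = -13455/(29482 + (24 - 480)) = -13455/(29482 - 456) = -13455/29026 = -13455*1/29026 = -585/1262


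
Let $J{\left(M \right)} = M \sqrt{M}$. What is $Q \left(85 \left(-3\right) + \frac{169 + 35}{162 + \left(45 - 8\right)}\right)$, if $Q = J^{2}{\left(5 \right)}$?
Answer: $- \frac{6317625}{199} \approx -31747.0$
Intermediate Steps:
$J{\left(M \right)} = M^{\frac{3}{2}}$
$Q = 125$ ($Q = \left(5^{\frac{3}{2}}\right)^{2} = \left(5 \sqrt{5}\right)^{2} = 125$)
$Q \left(85 \left(-3\right) + \frac{169 + 35}{162 + \left(45 - 8\right)}\right) = 125 \left(85 \left(-3\right) + \frac{169 + 35}{162 + \left(45 - 8\right)}\right) = 125 \left(-255 + \frac{204}{162 + 37}\right) = 125 \left(-255 + \frac{204}{199}\right) = 125 \left(- \frac{50541}{199}\right) = - \frac{6317625}{199}$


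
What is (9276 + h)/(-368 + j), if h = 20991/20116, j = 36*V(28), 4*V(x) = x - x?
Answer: -186617007/7402688 ≈ -25.209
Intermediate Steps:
V(x) = 0 (V(x) = (x - x)/4 = (¼)*0 = 0)
j = 0 (j = 36*0 = 0)
h = 20991/20116 (h = 20991*(1/20116) = 20991/20116 ≈ 1.0435)
(9276 + h)/(-368 + j) = (9276 + 20991/20116)/(-368 + 0) = (186617007/20116)/(-368) = (186617007/20116)*(-1/368) = -186617007/7402688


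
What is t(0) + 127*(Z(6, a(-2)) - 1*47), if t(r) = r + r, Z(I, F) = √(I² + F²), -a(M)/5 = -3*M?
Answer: -5969 + 762*√26 ≈ -2083.5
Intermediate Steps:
a(M) = 15*M (a(M) = -(-15)*M = 15*M)
Z(I, F) = √(F² + I²)
t(r) = 2*r
t(0) + 127*(Z(6, a(-2)) - 1*47) = 2*0 + 127*(√((15*(-2))² + 6²) - 1*47) = 0 + 127*(√((-30)² + 36) - 47) = 0 + 127*(√(900 + 36) - 47) = 0 + 127*(√936 - 47) = 0 + 127*(6*√26 - 47) = 0 + 127*(-47 + 6*√26) = 0 + (-5969 + 762*√26) = -5969 + 762*√26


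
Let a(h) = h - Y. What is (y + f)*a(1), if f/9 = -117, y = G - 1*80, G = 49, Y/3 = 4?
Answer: 11924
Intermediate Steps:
Y = 12 (Y = 3*4 = 12)
a(h) = -12 + h (a(h) = h - 1*12 = h - 12 = -12 + h)
y = -31 (y = 49 - 1*80 = 49 - 80 = -31)
f = -1053 (f = 9*(-117) = -1053)
(y + f)*a(1) = (-31 - 1053)*(-12 + 1) = -1084*(-11) = 11924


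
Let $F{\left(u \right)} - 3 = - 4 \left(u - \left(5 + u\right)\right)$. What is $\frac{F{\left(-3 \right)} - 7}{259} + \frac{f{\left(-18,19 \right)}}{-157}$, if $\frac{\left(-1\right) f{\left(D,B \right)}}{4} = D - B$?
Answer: $- \frac{35820}{40663} \approx -0.8809$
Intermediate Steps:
$f{\left(D,B \right)} = - 4 D + 4 B$ ($f{\left(D,B \right)} = - 4 \left(D - B\right) = - 4 D + 4 B$)
$F{\left(u \right)} = 23$ ($F{\left(u \right)} = 3 - 4 \left(u - \left(5 + u\right)\right) = 3 - -20 = 3 + 20 = 23$)
$\frac{F{\left(-3 \right)} - 7}{259} + \frac{f{\left(-18,19 \right)}}{-157} = \frac{23 - 7}{259} + \frac{\left(-4\right) \left(-18\right) + 4 \cdot 19}{-157} = \left(23 - 7\right) \frac{1}{259} + \left(72 + 76\right) \left(- \frac{1}{157}\right) = 16 \cdot \frac{1}{259} + 148 \left(- \frac{1}{157}\right) = \frac{16}{259} - \frac{148}{157} = - \frac{35820}{40663}$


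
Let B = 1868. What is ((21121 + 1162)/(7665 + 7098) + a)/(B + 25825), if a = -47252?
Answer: -697558993/408831759 ≈ -1.7062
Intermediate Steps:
((21121 + 1162)/(7665 + 7098) + a)/(B + 25825) = ((21121 + 1162)/(7665 + 7098) - 47252)/(1868 + 25825) = (22283/14763 - 47252)/27693 = (22283*(1/14763) - 47252)*(1/27693) = (22283/14763 - 47252)*(1/27693) = -697558993/14763*1/27693 = -697558993/408831759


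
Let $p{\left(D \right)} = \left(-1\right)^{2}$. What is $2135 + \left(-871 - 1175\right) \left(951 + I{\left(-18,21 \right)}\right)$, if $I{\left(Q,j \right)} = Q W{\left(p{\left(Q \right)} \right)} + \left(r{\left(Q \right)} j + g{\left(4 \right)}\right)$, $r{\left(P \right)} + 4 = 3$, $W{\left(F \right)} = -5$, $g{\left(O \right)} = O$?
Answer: $-2092969$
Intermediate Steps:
$p{\left(D \right)} = 1$
$r{\left(P \right)} = -1$ ($r{\left(P \right)} = -4 + 3 = -1$)
$I{\left(Q,j \right)} = 4 - j - 5 Q$ ($I{\left(Q,j \right)} = Q \left(-5\right) - \left(-4 + j\right) = - 5 Q - \left(-4 + j\right) = 4 - j - 5 Q$)
$2135 + \left(-871 - 1175\right) \left(951 + I{\left(-18,21 \right)}\right) = 2135 + \left(-871 - 1175\right) \left(951 - -73\right) = 2135 - 2046 \left(951 + \left(4 - 21 + 90\right)\right) = 2135 - 2046 \left(951 + 73\right) = 2135 - 2095104 = -2092969$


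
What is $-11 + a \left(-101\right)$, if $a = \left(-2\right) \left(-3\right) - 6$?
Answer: $-11$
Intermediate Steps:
$a = 0$ ($a = 6 - 6 = 0$)
$-11 + a \left(-101\right) = -11 + 0 \left(-101\right) = -11 + 0 = -11$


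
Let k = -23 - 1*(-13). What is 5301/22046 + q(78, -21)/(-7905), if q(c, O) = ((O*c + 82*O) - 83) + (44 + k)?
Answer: 117059219/174273630 ≈ 0.67170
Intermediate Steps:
k = -10 (k = -23 + 13 = -10)
q(c, O) = -49 + 82*O + O*c (q(c, O) = ((O*c + 82*O) - 83) + (44 - 10) = ((82*O + O*c) - 83) + 34 = (-83 + 82*O + O*c) + 34 = -49 + 82*O + O*c)
5301/22046 + q(78, -21)/(-7905) = 5301/22046 + (-49 + 82*(-21) - 21*78)/(-7905) = 5301*(1/22046) + (-49 - 1722 - 1638)*(-1/7905) = 5301/22046 - 3409*(-1/7905) = 5301/22046 + 3409/7905 = 117059219/174273630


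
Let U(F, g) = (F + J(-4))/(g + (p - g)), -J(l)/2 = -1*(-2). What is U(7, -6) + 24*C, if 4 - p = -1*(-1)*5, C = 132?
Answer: 3165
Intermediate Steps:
J(l) = -4 (J(l) = -(-2)*(-2) = -2*2 = -4)
p = -1 (p = 4 - (-1*(-1))*5 = 4 - 5 = -1)
U(F, g) = 4 - F (U(F, g) = (F - 4)/(g + (-1 - g)) = (-4 + F)/(-1) = (-4 + F)*(-1) = 4 - F)
U(7, -6) + 24*C = (4 - 1*7) + 24*132 = (4 - 7) + 3168 = -3 + 3168 = 3165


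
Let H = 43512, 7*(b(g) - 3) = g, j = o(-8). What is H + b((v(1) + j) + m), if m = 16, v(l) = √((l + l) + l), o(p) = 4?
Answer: 304625/7 + √3/7 ≈ 43518.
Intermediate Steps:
v(l) = √3*√l (v(l) = √(2*l + l) = √(3*l) = √3*√l)
j = 4
b(g) = 3 + g/7
H + b((v(1) + j) + m) = 43512 + (3 + ((√3*√1 + 4) + 16)/7) = 43512 + (3 + ((√3*1 + 4) + 16)/7) = 43512 + (3 + ((√3 + 4) + 16)/7) = 43512 + (3 + ((4 + √3) + 16)/7) = 43512 + (3 + (20 + √3)/7) = 43512 + (3 + (20/7 + √3/7)) = 43512 + (41/7 + √3/7) = 304625/7 + √3/7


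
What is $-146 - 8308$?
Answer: $-8454$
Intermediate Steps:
$-146 - 8308 = -8454$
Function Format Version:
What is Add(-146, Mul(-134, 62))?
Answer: -8454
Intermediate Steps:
Add(-146, Mul(-134, 62)) = Add(-146, -8308) = -8454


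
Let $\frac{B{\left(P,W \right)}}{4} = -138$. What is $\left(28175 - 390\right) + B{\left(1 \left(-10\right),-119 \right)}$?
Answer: $27233$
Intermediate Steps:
$B{\left(P,W \right)} = -552$ ($B{\left(P,W \right)} = 4 \left(-138\right) = -552$)
$\left(28175 - 390\right) + B{\left(1 \left(-10\right),-119 \right)} = \left(28175 - 390\right) - 552 = 27785 - 552 = 27233$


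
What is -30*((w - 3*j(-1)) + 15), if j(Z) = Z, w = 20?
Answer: -1140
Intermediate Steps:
-30*((w - 3*j(-1)) + 15) = -30*((20 - 3*(-1)) + 15) = -30*((20 - 1*(-3)) + 15) = -30*((20 + 3) + 15) = -30*(23 + 15) = -30*38 = -1140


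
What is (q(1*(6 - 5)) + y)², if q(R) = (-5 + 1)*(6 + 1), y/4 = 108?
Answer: 163216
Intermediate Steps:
y = 432 (y = 4*108 = 432)
q(R) = -28 (q(R) = -4*7 = -28)
(q(1*(6 - 5)) + y)² = (-28 + 432)² = 404² = 163216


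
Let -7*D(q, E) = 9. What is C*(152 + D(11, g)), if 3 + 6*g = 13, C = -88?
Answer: -92840/7 ≈ -13263.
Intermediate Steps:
g = 5/3 (g = -1/2 + (1/6)*13 = -1/2 + 13/6 = 5/3 ≈ 1.6667)
D(q, E) = -9/7 (D(q, E) = -1/7*9 = -9/7)
C*(152 + D(11, g)) = -88*(152 - 9/7) = -88*1055/7 = -92840/7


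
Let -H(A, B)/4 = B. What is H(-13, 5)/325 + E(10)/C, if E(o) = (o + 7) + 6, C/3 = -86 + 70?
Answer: -1687/3120 ≈ -0.54070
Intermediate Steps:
H(A, B) = -4*B
C = -48 (C = 3*(-86 + 70) = 3*(-16) = -48)
E(o) = 13 + o (E(o) = (7 + o) + 6 = 13 + o)
H(-13, 5)/325 + E(10)/C = -4*5/325 + (13 + 10)/(-48) = -20*1/325 + 23*(-1/48) = -4/65 - 23/48 = -1687/3120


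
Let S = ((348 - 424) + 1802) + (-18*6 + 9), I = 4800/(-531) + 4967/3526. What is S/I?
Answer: -1015413954/4762441 ≈ -213.21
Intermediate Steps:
I = -4762441/624102 (I = 4800*(-1/531) + 4967*(1/3526) = -1600/177 + 4967/3526 = -4762441/624102 ≈ -7.6309)
S = 1627 (S = (-76 + 1802) + (-108 + 9) = 1726 - 99 = 1627)
S/I = 1627/(-4762441/624102) = 1627*(-624102/4762441) = -1015413954/4762441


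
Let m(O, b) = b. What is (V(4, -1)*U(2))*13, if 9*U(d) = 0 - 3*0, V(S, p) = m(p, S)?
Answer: 0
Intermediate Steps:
V(S, p) = S
U(d) = 0 (U(d) = (0 - 3*0)/9 = (0 + 0)/9 = (⅑)*0 = 0)
(V(4, -1)*U(2))*13 = (4*0)*13 = 0*13 = 0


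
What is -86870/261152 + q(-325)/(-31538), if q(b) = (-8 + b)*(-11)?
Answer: -924076459/2059052944 ≈ -0.44879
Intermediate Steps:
q(b) = 88 - 11*b
-86870/261152 + q(-325)/(-31538) = -86870/261152 + (88 - 11*(-325))/(-31538) = -86870*1/261152 + (88 + 3575)*(-1/31538) = -43435/130576 + 3663*(-1/31538) = -43435/130576 - 3663/31538 = -924076459/2059052944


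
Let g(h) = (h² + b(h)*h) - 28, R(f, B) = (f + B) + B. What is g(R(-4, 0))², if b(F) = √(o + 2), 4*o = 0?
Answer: 176 + 96*√2 ≈ 311.76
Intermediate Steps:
o = 0 (o = (¼)*0 = 0)
b(F) = √2 (b(F) = √(0 + 2) = √2)
R(f, B) = f + 2*B (R(f, B) = (B + f) + B = f + 2*B)
g(h) = -28 + h² + h*√2 (g(h) = (h² + √2*h) - 28 = (h² + h*√2) - 28 = -28 + h² + h*√2)
g(R(-4, 0))² = (-28 + (-4 + 2*0)² + (-4 + 2*0)*√2)² = (-28 + (-4 + 0)² + (-4 + 0)*√2)² = (-28 + (-4)² - 4*√2)² = (-28 + 16 - 4*√2)² = (-12 - 4*√2)²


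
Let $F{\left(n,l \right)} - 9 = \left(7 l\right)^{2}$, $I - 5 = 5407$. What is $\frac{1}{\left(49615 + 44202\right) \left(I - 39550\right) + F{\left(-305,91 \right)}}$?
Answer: $- \frac{1}{3202318968} \approx -3.1227 \cdot 10^{-10}$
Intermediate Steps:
$I = 5412$ ($I = 5 + 5407 = 5412$)
$F{\left(n,l \right)} = 9 + 49 l^{2}$ ($F{\left(n,l \right)} = 9 + \left(7 l\right)^{2} = 9 + 49 l^{2}$)
$\frac{1}{\left(49615 + 44202\right) \left(I - 39550\right) + F{\left(-305,91 \right)}} = \frac{1}{\left(49615 + 44202\right) \left(5412 - 39550\right) + \left(9 + 49 \cdot 91^{2}\right)} = \frac{1}{93817 \left(-34138\right) + \left(9 + 49 \cdot 8281\right)} = \frac{1}{-3202724746 + \left(9 + 405769\right)} = \frac{1}{-3202724746 + 405778} = \frac{1}{-3202318968} = - \frac{1}{3202318968}$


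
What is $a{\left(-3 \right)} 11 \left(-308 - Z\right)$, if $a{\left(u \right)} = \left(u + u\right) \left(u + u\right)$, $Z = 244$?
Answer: $-218592$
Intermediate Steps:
$a{\left(u \right)} = 4 u^{2}$ ($a{\left(u \right)} = 2 u 2 u = 4 u^{2}$)
$a{\left(-3 \right)} 11 \left(-308 - Z\right) = 4 \left(-3\right)^{2} \cdot 11 \left(-308 - 244\right) = 4 \cdot 9 \cdot 11 \left(-308 - 244\right) = 36 \cdot 11 \left(-552\right) = 396 \left(-552\right) = -218592$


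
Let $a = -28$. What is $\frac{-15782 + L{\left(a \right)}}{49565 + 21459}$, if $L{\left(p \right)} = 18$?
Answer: $- \frac{3941}{17756} \approx -0.22195$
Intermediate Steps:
$\frac{-15782 + L{\left(a \right)}}{49565 + 21459} = \frac{-15782 + 18}{49565 + 21459} = - \frac{15764}{71024} = \left(-15764\right) \frac{1}{71024} = - \frac{3941}{17756}$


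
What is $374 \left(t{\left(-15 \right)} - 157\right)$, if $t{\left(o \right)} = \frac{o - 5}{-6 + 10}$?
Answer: $-60588$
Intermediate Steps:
$t{\left(o \right)} = - \frac{5}{4} + \frac{o}{4}$ ($t{\left(o \right)} = \frac{-5 + o}{4} = \left(-5 + o\right) \frac{1}{4} = - \frac{5}{4} + \frac{o}{4}$)
$374 \left(t{\left(-15 \right)} - 157\right) = 374 \left(\left(- \frac{5}{4} + \frac{1}{4} \left(-15\right)\right) - 157\right) = 374 \left(\left(- \frac{5}{4} - \frac{15}{4}\right) - 157\right) = 374 \left(-5 - 157\right) = 374 \left(-162\right) = -60588$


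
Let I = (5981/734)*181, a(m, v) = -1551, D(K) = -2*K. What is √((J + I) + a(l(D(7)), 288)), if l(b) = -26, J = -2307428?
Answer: 5*I*√49727267614/734 ≈ 1519.0*I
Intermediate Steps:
I = 1082561/734 (I = (5981*(1/734))*181 = (5981/734)*181 = 1082561/734 ≈ 1474.9)
√((J + I) + a(l(D(7)), 288)) = √((-2307428 + 1082561/734) - 1551) = √(-1692569591/734 - 1551) = √(-1693708025/734) = 5*I*√49727267614/734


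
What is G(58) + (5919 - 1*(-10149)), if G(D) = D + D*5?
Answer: 16416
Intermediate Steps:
G(D) = 6*D (G(D) = D + 5*D = 6*D)
G(58) + (5919 - 1*(-10149)) = 6*58 + (5919 - 1*(-10149)) = 348 + (5919 + 10149) = 348 + 16068 = 16416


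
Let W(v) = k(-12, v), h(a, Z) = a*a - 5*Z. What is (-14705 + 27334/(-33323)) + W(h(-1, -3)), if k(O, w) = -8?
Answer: -490308633/33323 ≈ -14714.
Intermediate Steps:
h(a, Z) = a**2 - 5*Z
W(v) = -8
(-14705 + 27334/(-33323)) + W(h(-1, -3)) = (-14705 + 27334/(-33323)) - 8 = (-14705 + 27334*(-1/33323)) - 8 = (-14705 - 27334/33323) - 8 = -490042049/33323 - 8 = -490308633/33323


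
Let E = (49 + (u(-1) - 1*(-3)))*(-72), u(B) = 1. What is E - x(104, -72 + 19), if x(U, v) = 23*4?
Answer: -3908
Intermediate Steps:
x(U, v) = 92
E = -3816 (E = (49 + (1 - 1*(-3)))*(-72) = (49 + (1 + 3))*(-72) = (49 + 4)*(-72) = 53*(-72) = -3816)
E - x(104, -72 + 19) = -3816 - 1*92 = -3816 - 92 = -3908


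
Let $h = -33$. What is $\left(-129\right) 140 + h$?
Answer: $-18093$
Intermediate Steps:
$\left(-129\right) 140 + h = \left(-129\right) 140 - 33 = -18060 - 33 = -18093$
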